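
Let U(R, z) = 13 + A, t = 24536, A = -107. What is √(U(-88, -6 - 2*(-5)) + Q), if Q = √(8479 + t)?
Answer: √(-94 + √33015) ≈ 9.3648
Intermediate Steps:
U(R, z) = -94 (U(R, z) = 13 - 107 = -94)
Q = √33015 (Q = √(8479 + 24536) = √33015 ≈ 181.70)
√(U(-88, -6 - 2*(-5)) + Q) = √(-94 + √33015)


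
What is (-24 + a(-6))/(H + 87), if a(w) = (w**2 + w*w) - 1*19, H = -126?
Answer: -29/39 ≈ -0.74359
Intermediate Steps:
a(w) = -19 + 2*w**2 (a(w) = (w**2 + w**2) - 19 = 2*w**2 - 19 = -19 + 2*w**2)
(-24 + a(-6))/(H + 87) = (-24 + (-19 + 2*(-6)**2))/(-126 + 87) = (-24 + (-19 + 2*36))/(-39) = (-24 + (-19 + 72))*(-1/39) = (-24 + 53)*(-1/39) = 29*(-1/39) = -29/39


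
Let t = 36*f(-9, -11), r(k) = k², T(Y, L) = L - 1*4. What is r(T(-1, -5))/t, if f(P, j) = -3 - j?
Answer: 9/32 ≈ 0.28125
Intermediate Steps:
T(Y, L) = -4 + L (T(Y, L) = L - 4 = -4 + L)
t = 288 (t = 36*(-3 - 1*(-11)) = 36*(-3 + 11) = 36*8 = 288)
r(T(-1, -5))/t = (-4 - 5)²/288 = (-9)²*(1/288) = 81*(1/288) = 9/32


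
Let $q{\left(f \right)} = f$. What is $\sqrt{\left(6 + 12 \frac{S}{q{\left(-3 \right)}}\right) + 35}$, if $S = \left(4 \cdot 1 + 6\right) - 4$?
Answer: $\sqrt{17} \approx 4.1231$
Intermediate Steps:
$S = 6$ ($S = \left(4 + 6\right) - 4 = 10 - 4 = 6$)
$\sqrt{\left(6 + 12 \frac{S}{q{\left(-3 \right)}}\right) + 35} = \sqrt{\left(6 + 12 \frac{6}{-3}\right) + 35} = \sqrt{\left(6 + 12 \cdot 6 \left(- \frac{1}{3}\right)\right) + 35} = \sqrt{\left(6 + 12 \left(-2\right)\right) + 35} = \sqrt{\left(6 - 24\right) + 35} = \sqrt{-18 + 35} = \sqrt{17}$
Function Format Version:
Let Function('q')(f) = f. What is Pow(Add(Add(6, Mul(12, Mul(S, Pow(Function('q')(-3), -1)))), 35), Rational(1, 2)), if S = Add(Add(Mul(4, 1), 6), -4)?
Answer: Pow(17, Rational(1, 2)) ≈ 4.1231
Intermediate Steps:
S = 6 (S = Add(Add(4, 6), -4) = Add(10, -4) = 6)
Pow(Add(Add(6, Mul(12, Mul(S, Pow(Function('q')(-3), -1)))), 35), Rational(1, 2)) = Pow(Add(Add(6, Mul(12, Mul(6, Pow(-3, -1)))), 35), Rational(1, 2)) = Pow(Add(Add(6, Mul(12, Mul(6, Rational(-1, 3)))), 35), Rational(1, 2)) = Pow(Add(Add(6, Mul(12, -2)), 35), Rational(1, 2)) = Pow(Add(Add(6, -24), 35), Rational(1, 2)) = Pow(Add(-18, 35), Rational(1, 2)) = Pow(17, Rational(1, 2))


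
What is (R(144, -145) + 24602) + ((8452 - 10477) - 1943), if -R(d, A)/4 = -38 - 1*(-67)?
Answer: 20518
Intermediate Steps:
R(d, A) = -116 (R(d, A) = -4*(-38 - 1*(-67)) = -4*(-38 + 67) = -4*29 = -116)
(R(144, -145) + 24602) + ((8452 - 10477) - 1943) = (-116 + 24602) + ((8452 - 10477) - 1943) = 24486 + (-2025 - 1943) = 24486 - 3968 = 20518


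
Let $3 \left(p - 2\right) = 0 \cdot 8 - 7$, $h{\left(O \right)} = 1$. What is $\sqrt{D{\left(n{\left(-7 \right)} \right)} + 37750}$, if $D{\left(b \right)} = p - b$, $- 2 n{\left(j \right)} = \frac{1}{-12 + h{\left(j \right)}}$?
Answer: $\frac{5 \sqrt{6577494}}{66} \approx 194.29$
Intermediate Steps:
$p = - \frac{1}{3}$ ($p = 2 + \frac{0 \cdot 8 - 7}{3} = 2 + \frac{0 - 7}{3} = 2 + \frac{1}{3} \left(-7\right) = 2 - \frac{7}{3} = - \frac{1}{3} \approx -0.33333$)
$n{\left(j \right)} = \frac{1}{22}$ ($n{\left(j \right)} = - \frac{1}{2 \left(-12 + 1\right)} = - \frac{1}{2 \left(-11\right)} = \left(- \frac{1}{2}\right) \left(- \frac{1}{11}\right) = \frac{1}{22}$)
$D{\left(b \right)} = - \frac{1}{3} - b$
$\sqrt{D{\left(n{\left(-7 \right)} \right)} + 37750} = \sqrt{\left(- \frac{1}{3} - \frac{1}{22}\right) + 37750} = \sqrt{- \frac{25}{66} + 37750} = \sqrt{\frac{2491475}{66}} = \frac{5 \sqrt{6577494}}{66}$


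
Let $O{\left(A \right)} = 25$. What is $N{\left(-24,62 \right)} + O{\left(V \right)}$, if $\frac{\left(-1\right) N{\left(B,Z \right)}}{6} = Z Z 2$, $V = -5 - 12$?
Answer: $-46103$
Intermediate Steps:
$V = -17$ ($V = -5 - 12 = -17$)
$N{\left(B,Z \right)} = - 12 Z^{2}$ ($N{\left(B,Z \right)} = - 6 Z Z 2 = - 6 Z^{2} \cdot 2 = - 6 \cdot 2 Z^{2} = - 12 Z^{2}$)
$N{\left(-24,62 \right)} + O{\left(V \right)} = - 12 \cdot 62^{2} + 25 = \left(-12\right) 3844 + 25 = -46128 + 25 = -46103$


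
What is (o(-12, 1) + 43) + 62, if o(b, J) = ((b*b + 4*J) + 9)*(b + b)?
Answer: -3663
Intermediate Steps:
o(b, J) = 2*b*(9 + b² + 4*J) (o(b, J) = ((b² + 4*J) + 9)*(2*b) = (9 + b² + 4*J)*(2*b) = 2*b*(9 + b² + 4*J))
(o(-12, 1) + 43) + 62 = (2*(-12)*(9 + (-12)² + 4*1) + 43) + 62 = (2*(-12)*(9 + 144 + 4) + 43) + 62 = (2*(-12)*157 + 43) + 62 = (-3768 + 43) + 62 = -3725 + 62 = -3663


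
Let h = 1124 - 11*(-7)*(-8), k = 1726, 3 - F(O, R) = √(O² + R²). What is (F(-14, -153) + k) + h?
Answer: 2237 - √23605 ≈ 2083.4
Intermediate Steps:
F(O, R) = 3 - √(O² + R²)
h = 508 (h = 1124 - (-77)*(-8) = 1124 - 1*616 = 1124 - 616 = 508)
(F(-14, -153) + k) + h = ((3 - √((-14)² + (-153)²)) + 1726) + 508 = ((3 - √(196 + 23409)) + 1726) + 508 = ((3 - √23605) + 1726) + 508 = (1729 - √23605) + 508 = 2237 - √23605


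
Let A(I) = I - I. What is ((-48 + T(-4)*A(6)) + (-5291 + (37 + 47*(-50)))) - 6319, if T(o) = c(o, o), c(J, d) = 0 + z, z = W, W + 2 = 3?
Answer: -13971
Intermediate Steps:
W = 1 (W = -2 + 3 = 1)
z = 1
A(I) = 0
c(J, d) = 1 (c(J, d) = 0 + 1 = 1)
T(o) = 1
((-48 + T(-4)*A(6)) + (-5291 + (37 + 47*(-50)))) - 6319 = ((-48 + 1*0) + (-5291 + (37 + 47*(-50)))) - 6319 = ((-48 + 0) + (-5291 + (37 - 2350))) - 6319 = (-48 + (-5291 - 2313)) - 6319 = (-48 - 7604) - 6319 = -7652 - 6319 = -13971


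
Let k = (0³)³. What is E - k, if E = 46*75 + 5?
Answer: 3455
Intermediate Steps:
E = 3455 (E = 3450 + 5 = 3455)
k = 0 (k = 0³ = 0)
E - k = 3455 - 1*0 = 3455 + 0 = 3455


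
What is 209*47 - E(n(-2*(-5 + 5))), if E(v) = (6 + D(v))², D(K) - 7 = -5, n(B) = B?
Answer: 9759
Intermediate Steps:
D(K) = 2 (D(K) = 7 - 5 = 2)
E(v) = 64 (E(v) = (6 + 2)² = 8² = 64)
209*47 - E(n(-2*(-5 + 5))) = 209*47 - 1*64 = 9823 - 64 = 9759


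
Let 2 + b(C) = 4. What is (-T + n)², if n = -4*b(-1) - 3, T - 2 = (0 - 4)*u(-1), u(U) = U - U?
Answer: 169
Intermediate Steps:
u(U) = 0
b(C) = 2 (b(C) = -2 + 4 = 2)
T = 2 (T = 2 + (0 - 4)*0 = 2 - 4*0 = 2 + 0 = 2)
n = -11 (n = -4*2 - 3 = -8 - 3 = -11)
(-T + n)² = (-1*2 - 11)² = (-2 - 11)² = (-13)² = 169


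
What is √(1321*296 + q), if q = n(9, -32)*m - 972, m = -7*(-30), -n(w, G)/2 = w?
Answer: 2*√96566 ≈ 621.50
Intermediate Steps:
n(w, G) = -2*w
m = 210
q = -4752 (q = -2*9*210 - 972 = -18*210 - 972 = -3780 - 972 = -4752)
√(1321*296 + q) = √(1321*296 - 4752) = √(391016 - 4752) = √386264 = 2*√96566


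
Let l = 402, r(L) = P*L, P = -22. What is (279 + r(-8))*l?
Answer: 182910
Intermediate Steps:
r(L) = -22*L
(279 + r(-8))*l = (279 - 22*(-8))*402 = (279 + 176)*402 = 455*402 = 182910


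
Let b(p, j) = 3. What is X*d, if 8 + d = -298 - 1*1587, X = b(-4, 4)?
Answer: -5679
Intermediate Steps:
X = 3
d = -1893 (d = -8 + (-298 - 1*1587) = -8 + (-298 - 1587) = -8 - 1885 = -1893)
X*d = 3*(-1893) = -5679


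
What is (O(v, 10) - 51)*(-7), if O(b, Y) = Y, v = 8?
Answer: 287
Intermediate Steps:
(O(v, 10) - 51)*(-7) = (10 - 51)*(-7) = -41*(-7) = 287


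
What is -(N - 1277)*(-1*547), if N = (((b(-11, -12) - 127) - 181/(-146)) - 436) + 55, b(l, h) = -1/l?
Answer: -1566921431/1606 ≈ -9.7567e+5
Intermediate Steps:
N = -813711/1606 (N = (((-1/(-11) - 127) - 181/(-146)) - 436) + 55 = (((-1*(-1/11) - 127) - 181*(-1/146)) - 436) + 55 = (((1/11 - 127) + 181/146) - 436) + 55 = ((-1396/11 + 181/146) - 436) + 55 = (-201825/1606 - 436) + 55 = -902041/1606 + 55 = -813711/1606 ≈ -506.67)
-(N - 1277)*(-1*547) = -(-813711/1606 - 1277)*(-1*547) = -(-2864573)*(-547)/1606 = -1*1566921431/1606 = -1566921431/1606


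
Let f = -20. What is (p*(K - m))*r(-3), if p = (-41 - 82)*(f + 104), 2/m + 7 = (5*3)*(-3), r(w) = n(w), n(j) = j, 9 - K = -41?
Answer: 20162898/13 ≈ 1.5510e+6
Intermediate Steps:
K = 50 (K = 9 - 1*(-41) = 9 + 41 = 50)
r(w) = w
m = -1/26 (m = 2/(-7 + (5*3)*(-3)) = 2/(-7 + 15*(-3)) = 2/(-7 - 45) = 2/(-52) = 2*(-1/52) = -1/26 ≈ -0.038462)
p = -10332 (p = (-41 - 82)*(-20 + 104) = -123*84 = -10332)
(p*(K - m))*r(-3) = -10332*(50 - 1*(-1/26))*(-3) = -10332*(50 + 1/26)*(-3) = -10332*1301/26*(-3) = -6720966/13*(-3) = 20162898/13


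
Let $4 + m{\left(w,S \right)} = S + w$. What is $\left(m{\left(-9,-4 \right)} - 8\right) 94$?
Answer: $-2350$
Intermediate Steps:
$m{\left(w,S \right)} = -4 + S + w$ ($m{\left(w,S \right)} = -4 + \left(S + w\right) = -4 + S + w$)
$\left(m{\left(-9,-4 \right)} - 8\right) 94 = \left(\left(-4 - 4 - 9\right) - 8\right) 94 = \left(-17 - 8\right) 94 = \left(-25\right) 94 = -2350$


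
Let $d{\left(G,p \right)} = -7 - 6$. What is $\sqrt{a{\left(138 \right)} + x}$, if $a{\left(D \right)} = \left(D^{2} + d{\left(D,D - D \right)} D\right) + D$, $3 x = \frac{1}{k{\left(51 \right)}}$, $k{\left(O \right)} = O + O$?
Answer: $\frac{\sqrt{180904786}}{102} \approx 131.86$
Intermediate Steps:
$k{\left(O \right)} = 2 O$
$d{\left(G,p \right)} = -13$ ($d{\left(G,p \right)} = -7 - 6 = -13$)
$x = \frac{1}{306}$ ($x = \frac{1}{3 \cdot 2 \cdot 51} = \frac{1}{3 \cdot 102} = \frac{1}{3} \cdot \frac{1}{102} = \frac{1}{306} \approx 0.003268$)
$a{\left(D \right)} = D^{2} - 12 D$ ($a{\left(D \right)} = \left(D^{2} - 13 D\right) + D = D^{2} - 12 D$)
$\sqrt{a{\left(138 \right)} + x} = \sqrt{138 \left(-12 + 138\right) + \frac{1}{306}} = \sqrt{138 \cdot 126 + \frac{1}{306}} = \sqrt{17388 + \frac{1}{306}} = \sqrt{\frac{5320729}{306}} = \frac{\sqrt{180904786}}{102}$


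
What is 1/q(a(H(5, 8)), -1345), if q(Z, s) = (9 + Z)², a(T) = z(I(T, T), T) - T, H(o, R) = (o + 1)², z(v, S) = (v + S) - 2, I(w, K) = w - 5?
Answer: 1/1444 ≈ 0.00069252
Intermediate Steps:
I(w, K) = -5 + w
z(v, S) = -2 + S + v (z(v, S) = (S + v) - 2 = -2 + S + v)
H(o, R) = (1 + o)²
a(T) = -7 + T (a(T) = (-2 + T + (-5 + T)) - T = (-7 + 2*T) - T = -7 + T)
1/q(a(H(5, 8)), -1345) = 1/((9 + (-7 + (1 + 5)²))²) = 1/((9 + (-7 + 6²))²) = 1/((9 + (-7 + 36))²) = 1/((9 + 29)²) = 1/(38²) = 1/1444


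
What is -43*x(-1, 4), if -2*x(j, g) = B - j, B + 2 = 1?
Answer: 0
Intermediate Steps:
B = -1 (B = -2 + 1 = -1)
x(j, g) = ½ + j/2 (x(j, g) = -(-1 - j)/2 = ½ + j/2)
-43*x(-1, 4) = -43*(½ + (½)*(-1)) = -43*(½ - ½) = -43*0 = 0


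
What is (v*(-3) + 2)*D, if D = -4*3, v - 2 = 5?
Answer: 228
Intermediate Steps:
v = 7 (v = 2 + 5 = 7)
D = -12
(v*(-3) + 2)*D = (7*(-3) + 2)*(-12) = (-21 + 2)*(-12) = -19*(-12) = 228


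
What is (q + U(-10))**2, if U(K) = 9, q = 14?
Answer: 529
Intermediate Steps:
(q + U(-10))**2 = (14 + 9)**2 = 23**2 = 529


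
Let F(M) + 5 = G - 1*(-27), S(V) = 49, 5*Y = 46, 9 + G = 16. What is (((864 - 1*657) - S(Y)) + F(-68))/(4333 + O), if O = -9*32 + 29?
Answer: 187/4074 ≈ 0.045901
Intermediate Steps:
G = 7 (G = -9 + 16 = 7)
Y = 46/5 (Y = (1/5)*46 = 46/5 ≈ 9.2000)
F(M) = 29 (F(M) = -5 + (7 - 1*(-27)) = -5 + (7 + 27) = -5 + 34 = 29)
O = -259 (O = -288 + 29 = -259)
(((864 - 1*657) - S(Y)) + F(-68))/(4333 + O) = (((864 - 1*657) - 1*49) + 29)/(4333 - 259) = (((864 - 657) - 49) + 29)/4074 = ((207 - 49) + 29)*(1/4074) = (158 + 29)*(1/4074) = 187*(1/4074) = 187/4074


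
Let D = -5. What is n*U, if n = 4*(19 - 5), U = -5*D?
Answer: 1400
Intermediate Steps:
U = 25 (U = -5*(-5) = 25)
n = 56 (n = 4*14 = 56)
n*U = 56*25 = 1400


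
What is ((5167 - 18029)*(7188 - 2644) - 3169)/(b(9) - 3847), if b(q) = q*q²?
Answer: 58448097/3118 ≈ 18745.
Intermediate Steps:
b(q) = q³
((5167 - 18029)*(7188 - 2644) - 3169)/(b(9) - 3847) = ((5167 - 18029)*(7188 - 2644) - 3169)/(9³ - 3847) = (-12862*4544 - 3169)/(729 - 3847) = (-58444928 - 3169)/(-3118) = -58448097*(-1/3118) = 58448097/3118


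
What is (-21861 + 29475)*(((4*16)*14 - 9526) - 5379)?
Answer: -106664526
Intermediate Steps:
(-21861 + 29475)*(((4*16)*14 - 9526) - 5379) = 7614*((64*14 - 9526) - 5379) = 7614*((896 - 9526) - 5379) = 7614*(-8630 - 5379) = 7614*(-14009) = -106664526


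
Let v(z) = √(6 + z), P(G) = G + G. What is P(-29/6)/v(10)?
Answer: -29/12 ≈ -2.4167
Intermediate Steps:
P(G) = 2*G
P(-29/6)/v(10) = (2*(-29/6))/(√(6 + 10)) = (2*(-29*⅙))/(√16) = (2*(-29/6))/4 = -29/3*¼ = -29/12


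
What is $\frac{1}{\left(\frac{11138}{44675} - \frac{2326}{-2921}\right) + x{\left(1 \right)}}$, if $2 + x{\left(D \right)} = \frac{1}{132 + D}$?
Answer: $- \frac{17355924775}{16433750191} \approx -1.0561$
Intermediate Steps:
$x{\left(D \right)} = -2 + \frac{1}{132 + D}$
$\frac{1}{\left(\frac{11138}{44675} - \frac{2326}{-2921}\right) + x{\left(1 \right)}} = \frac{1}{\left(\frac{11138}{44675} - \frac{2326}{-2921}\right) + \frac{-263 - 2}{132 + 1}} = \frac{1}{\left(11138 \cdot \frac{1}{44675} - - \frac{2326}{2921}\right) + \frac{-263 - 2}{133}} = \frac{1}{\left(\frac{11138}{44675} + \frac{2326}{2921}\right) + \frac{1}{133} \left(-265\right)} = \frac{1}{\frac{136448148}{130495675} - \frac{265}{133}} = \frac{1}{- \frac{16433750191}{17355924775}} = - \frac{17355924775}{16433750191}$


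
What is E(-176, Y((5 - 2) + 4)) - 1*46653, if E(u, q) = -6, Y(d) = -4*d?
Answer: -46659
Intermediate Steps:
E(-176, Y((5 - 2) + 4)) - 1*46653 = -6 - 1*46653 = -6 - 46653 = -46659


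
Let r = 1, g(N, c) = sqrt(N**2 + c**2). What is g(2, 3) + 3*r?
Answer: 3 + sqrt(13) ≈ 6.6056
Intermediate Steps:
g(2, 3) + 3*r = sqrt(2**2 + 3**2) + 3*1 = sqrt(4 + 9) + 3 = sqrt(13) + 3 = 3 + sqrt(13)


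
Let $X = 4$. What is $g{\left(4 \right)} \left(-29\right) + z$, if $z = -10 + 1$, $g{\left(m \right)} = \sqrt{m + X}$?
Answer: $-9 - 58 \sqrt{2} \approx -91.024$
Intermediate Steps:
$g{\left(m \right)} = \sqrt{4 + m}$ ($g{\left(m \right)} = \sqrt{m + 4} = \sqrt{4 + m}$)
$z = -9$
$g{\left(4 \right)} \left(-29\right) + z = \sqrt{4 + 4} \left(-29\right) - 9 = \sqrt{8} \left(-29\right) - 9 = 2 \sqrt{2} \left(-29\right) - 9 = - 58 \sqrt{2} - 9 = -9 - 58 \sqrt{2}$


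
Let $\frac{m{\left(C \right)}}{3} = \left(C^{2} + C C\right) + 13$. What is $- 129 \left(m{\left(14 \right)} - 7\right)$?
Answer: $-155832$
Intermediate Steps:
$m{\left(C \right)} = 39 + 6 C^{2}$ ($m{\left(C \right)} = 3 \left(\left(C^{2} + C C\right) + 13\right) = 3 \left(\left(C^{2} + C^{2}\right) + 13\right) = 3 \left(2 C^{2} + 13\right) = 3 \left(13 + 2 C^{2}\right) = 39 + 6 C^{2}$)
$- 129 \left(m{\left(14 \right)} - 7\right) = - 129 \left(\left(39 + 6 \cdot 14^{2}\right) - 7\right) = - 129 \left(\left(39 + 6 \cdot 196\right) - 7\right) = - 129 \left(\left(39 + 1176\right) - 7\right) = - 129 \left(1215 - 7\right) = \left(-129\right) 1208 = -155832$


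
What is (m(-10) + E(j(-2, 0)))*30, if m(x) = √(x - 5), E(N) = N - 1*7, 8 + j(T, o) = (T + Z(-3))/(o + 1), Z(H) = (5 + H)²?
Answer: -390 + 30*I*√15 ≈ -390.0 + 116.19*I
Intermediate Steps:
j(T, o) = -8 + (4 + T)/(1 + o) (j(T, o) = -8 + (T + (5 - 3)²)/(o + 1) = -8 + (T + 2²)/(1 + o) = -8 + (T + 4)/(1 + o) = -8 + (4 + T)/(1 + o))
E(N) = -7 + N (E(N) = N - 7 = -7 + N)
m(x) = √(-5 + x)
(m(-10) + E(j(-2, 0)))*30 = (√(-5 - 10) + (-7 + (-4 - 2 - 8*0)/(1 + 0)))*30 = (√(-15) + (-7 + (-4 - 2 + 0)/1))*30 = (I*√15 + (-7 + 1*(-6)))*30 = (I*√15 + (-7 - 6))*30 = (I*√15 - 13)*30 = (-13 + I*√15)*30 = -390 + 30*I*√15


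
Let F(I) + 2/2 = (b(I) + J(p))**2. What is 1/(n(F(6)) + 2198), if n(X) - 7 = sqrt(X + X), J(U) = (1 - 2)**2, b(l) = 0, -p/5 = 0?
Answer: 1/2205 ≈ 0.00045351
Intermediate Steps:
p = 0 (p = -5*0 = 0)
J(U) = 1 (J(U) = (-1)**2 = 1)
F(I) = 0 (F(I) = -1 + (0 + 1)**2 = -1 + 1**2 = -1 + 1 = 0)
n(X) = 7 + sqrt(2)*sqrt(X) (n(X) = 7 + sqrt(X + X) = 7 + sqrt(2*X) = 7 + sqrt(2)*sqrt(X))
1/(n(F(6)) + 2198) = 1/((7 + sqrt(2)*sqrt(0)) + 2198) = 1/((7 + sqrt(2)*0) + 2198) = 1/((7 + 0) + 2198) = 1/(7 + 2198) = 1/2205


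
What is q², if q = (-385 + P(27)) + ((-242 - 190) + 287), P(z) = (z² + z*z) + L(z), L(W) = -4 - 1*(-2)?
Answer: 857476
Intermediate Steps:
L(W) = -2 (L(W) = -4 + 2 = -2)
P(z) = -2 + 2*z² (P(z) = (z² + z*z) - 2 = (z² + z²) - 2 = 2*z² - 2 = -2 + 2*z²)
q = 926 (q = (-385 + (-2 + 2*27²)) + ((-242 - 190) + 287) = (-385 + (-2 + 2*729)) + (-432 + 287) = (-385 + (-2 + 1458)) - 145 = (-385 + 1456) - 145 = 1071 - 145 = 926)
q² = 926² = 857476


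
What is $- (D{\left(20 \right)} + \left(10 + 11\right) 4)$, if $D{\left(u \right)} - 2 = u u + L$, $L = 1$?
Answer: $-487$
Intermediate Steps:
$D{\left(u \right)} = 3 + u^{2}$ ($D{\left(u \right)} = 2 + \left(u u + 1\right) = 2 + \left(u^{2} + 1\right) = 2 + \left(1 + u^{2}\right) = 3 + u^{2}$)
$- (D{\left(20 \right)} + \left(10 + 11\right) 4) = - (\left(3 + 20^{2}\right) + \left(10 + 11\right) 4) = - (\left(3 + 400\right) + 21 \cdot 4) = - (403 + 84) = \left(-1\right) 487 = -487$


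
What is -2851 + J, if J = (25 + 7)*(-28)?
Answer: -3747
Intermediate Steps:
J = -896 (J = 32*(-28) = -896)
-2851 + J = -2851 - 896 = -3747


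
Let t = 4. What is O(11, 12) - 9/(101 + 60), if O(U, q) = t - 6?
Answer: -331/161 ≈ -2.0559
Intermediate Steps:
O(U, q) = -2 (O(U, q) = 4 - 6 = -2)
O(11, 12) - 9/(101 + 60) = -2 - 9/(101 + 60) = -2 - 9/161 = -331/161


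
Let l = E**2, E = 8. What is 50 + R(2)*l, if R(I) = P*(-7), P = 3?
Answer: -1294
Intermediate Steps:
R(I) = -21 (R(I) = 3*(-7) = -21)
l = 64 (l = 8**2 = 64)
50 + R(2)*l = 50 - 21*64 = 50 - 1344 = -1294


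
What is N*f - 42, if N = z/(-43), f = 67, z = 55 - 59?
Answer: -1538/43 ≈ -35.767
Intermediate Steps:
z = -4
N = 4/43 (N = -4/(-43) = -4*(-1/43) = 4/43 ≈ 0.093023)
N*f - 42 = (4/43)*67 - 42 = 268/43 - 42 = -1538/43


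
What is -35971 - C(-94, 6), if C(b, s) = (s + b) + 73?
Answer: -35956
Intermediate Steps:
C(b, s) = 73 + b + s (C(b, s) = (b + s) + 73 = 73 + b + s)
-35971 - C(-94, 6) = -35971 - (73 - 94 + 6) = -35971 - 1*(-15) = -35971 + 15 = -35956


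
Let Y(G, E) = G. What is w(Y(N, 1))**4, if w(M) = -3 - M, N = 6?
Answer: 6561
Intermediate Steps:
w(Y(N, 1))**4 = (-3 - 1*6)**4 = (-3 - 6)**4 = (-9)**4 = 6561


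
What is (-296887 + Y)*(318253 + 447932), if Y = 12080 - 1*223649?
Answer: -389571360360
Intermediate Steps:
Y = -211569 (Y = 12080 - 223649 = -211569)
(-296887 + Y)*(318253 + 447932) = (-296887 - 211569)*(318253 + 447932) = -508456*766185 = -389571360360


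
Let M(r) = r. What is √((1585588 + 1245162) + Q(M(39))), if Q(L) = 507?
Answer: 13*√16753 ≈ 1682.6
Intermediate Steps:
√((1585588 + 1245162) + Q(M(39))) = √((1585588 + 1245162) + 507) = √(2830750 + 507) = √2831257 = 13*√16753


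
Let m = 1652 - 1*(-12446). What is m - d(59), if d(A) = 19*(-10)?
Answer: 14288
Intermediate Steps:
d(A) = -190
m = 14098 (m = 1652 + 12446 = 14098)
m - d(59) = 14098 - 1*(-190) = 14098 + 190 = 14288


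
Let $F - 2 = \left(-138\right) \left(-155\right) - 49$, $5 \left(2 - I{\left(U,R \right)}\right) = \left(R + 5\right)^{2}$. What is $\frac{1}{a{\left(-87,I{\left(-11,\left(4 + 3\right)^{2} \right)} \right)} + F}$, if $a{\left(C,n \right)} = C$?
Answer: $\frac{1}{21256} \approx 4.7046 \cdot 10^{-5}$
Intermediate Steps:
$I{\left(U,R \right)} = 2 - \frac{\left(5 + R\right)^{2}}{5}$ ($I{\left(U,R \right)} = 2 - \frac{\left(R + 5\right)^{2}}{5} = 2 - \frac{\left(5 + R\right)^{2}}{5}$)
$F = 21343$ ($F = 2 - -21341 = 2 + \left(21390 - 49\right) = 2 + 21341 = 21343$)
$\frac{1}{a{\left(-87,I{\left(-11,\left(4 + 3\right)^{2} \right)} \right)} + F} = \frac{1}{-87 + 21343} = \frac{1}{21256}$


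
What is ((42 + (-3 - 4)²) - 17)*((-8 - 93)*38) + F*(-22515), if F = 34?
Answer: -1049522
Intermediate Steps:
((42 + (-3 - 4)²) - 17)*((-8 - 93)*38) + F*(-22515) = ((42 + (-3 - 4)²) - 17)*((-8 - 93)*38) + 34*(-22515) = ((42 + (-7)²) - 17)*(-101*38) - 765510 = ((42 + 49) - 17)*(-3838) - 765510 = (91 - 17)*(-3838) - 765510 = 74*(-3838) - 765510 = -284012 - 765510 = -1049522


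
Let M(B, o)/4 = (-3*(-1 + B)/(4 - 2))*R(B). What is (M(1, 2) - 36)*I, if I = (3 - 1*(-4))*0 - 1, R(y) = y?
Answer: 36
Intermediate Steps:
I = -1 (I = (3 + 4)*0 - 1 = 7*0 - 1 = 0 - 1 = -1)
M(B, o) = 4*B*(3/2 - 3*B/2) (M(B, o) = 4*((-3*(-1 + B)/(4 - 2))*B) = 4*((-3*(-1 + B)/2)*B) = 4*((-3*(-1/2 + B/2))*B) = 4*((3/2 - 3*B/2)*B) = 4*(B*(3/2 - 3*B/2)) = 4*B*(3/2 - 3*B/2))
(M(1, 2) - 36)*I = (6*1*(1 - 1*1) - 36)*(-1) = (6*1*(1 - 1) - 36)*(-1) = (6*1*0 - 36)*(-1) = (0 - 36)*(-1) = -36*(-1) = 36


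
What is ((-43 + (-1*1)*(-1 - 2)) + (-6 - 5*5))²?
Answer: 5041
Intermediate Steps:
((-43 + (-1*1)*(-1 - 2)) + (-6 - 5*5))² = ((-43 - 1*(-3)) + (-6 - 25))² = ((-43 + 3) - 31)² = (-40 - 31)² = (-71)² = 5041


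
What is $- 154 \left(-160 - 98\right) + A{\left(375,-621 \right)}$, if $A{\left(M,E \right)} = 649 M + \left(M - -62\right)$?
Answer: $283544$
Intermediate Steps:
$A{\left(M,E \right)} = 62 + 650 M$ ($A{\left(M,E \right)} = 649 M + \left(M + 62\right) = 649 M + \left(62 + M\right) = 62 + 650 M$)
$- 154 \left(-160 - 98\right) + A{\left(375,-621 \right)} = - 154 \left(-160 - 98\right) + \left(62 + 650 \cdot 375\right) = \left(-154\right) \left(-258\right) + \left(62 + 243750\right) = 39732 + 243812 = 283544$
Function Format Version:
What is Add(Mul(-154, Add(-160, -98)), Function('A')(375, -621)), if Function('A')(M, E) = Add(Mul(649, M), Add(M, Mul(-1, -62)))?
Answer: 283544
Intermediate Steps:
Function('A')(M, E) = Add(62, Mul(650, M)) (Function('A')(M, E) = Add(Mul(649, M), Add(M, 62)) = Add(Mul(649, M), Add(62, M)) = Add(62, Mul(650, M)))
Add(Mul(-154, Add(-160, -98)), Function('A')(375, -621)) = Add(Mul(-154, Add(-160, -98)), Add(62, Mul(650, 375))) = Add(Mul(-154, -258), Add(62, 243750)) = Add(39732, 243812) = 283544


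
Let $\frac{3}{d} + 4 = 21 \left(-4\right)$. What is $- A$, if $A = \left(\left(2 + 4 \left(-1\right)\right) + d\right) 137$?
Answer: $\frac{24523}{88} \approx 278.67$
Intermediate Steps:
$d = - \frac{3}{88}$ ($d = \frac{3}{-4 + 21 \left(-4\right)} = \frac{3}{-4 - 84} = \frac{3}{-88} = 3 \left(- \frac{1}{88}\right) = - \frac{3}{88} \approx -0.034091$)
$A = - \frac{24523}{88}$ ($A = \left(\left(2 + 4 \left(-1\right)\right) - \frac{3}{88}\right) 137 = \left(\left(2 - 4\right) - \frac{3}{88}\right) 137 = \left(-2 - \frac{3}{88}\right) 137 = \left(- \frac{179}{88}\right) 137 = - \frac{24523}{88} \approx -278.67$)
$- A = \left(-1\right) \left(- \frac{24523}{88}\right) = \frac{24523}{88}$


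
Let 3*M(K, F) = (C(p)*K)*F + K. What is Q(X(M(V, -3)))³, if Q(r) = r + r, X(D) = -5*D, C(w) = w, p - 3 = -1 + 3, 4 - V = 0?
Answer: 175616000/27 ≈ 6.5043e+6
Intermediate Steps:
V = 4 (V = 4 - 1*0 = 4 + 0 = 4)
p = 5 (p = 3 + (-1 + 3) = 3 + 2 = 5)
M(K, F) = K/3 + 5*F*K/3 (M(K, F) = ((5*K)*F + K)/3 = (5*F*K + K)/3 = (K + 5*F*K)/3 = K/3 + 5*F*K/3)
Q(r) = 2*r
Q(X(M(V, -3)))³ = (2*(-5*4*(1 + 5*(-3))/3))³ = (2*(-5*4*(1 - 15)/3))³ = (2*(-5*4*(-14)/3))³ = (2*(-5*(-56/3)))³ = (2*(280/3))³ = (560/3)³ = 175616000/27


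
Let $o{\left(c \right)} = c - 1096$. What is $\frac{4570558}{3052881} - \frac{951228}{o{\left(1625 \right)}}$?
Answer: $- \frac{2901568062686}{1614974049} \approx -1796.7$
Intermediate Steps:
$o{\left(c \right)} = -1096 + c$
$\frac{4570558}{3052881} - \frac{951228}{o{\left(1625 \right)}} = \frac{4570558}{3052881} - \frac{951228}{-1096 + 1625} = 4570558 \cdot \frac{1}{3052881} - \frac{951228}{529} = \frac{4570558}{3052881} - \frac{951228}{529} = - \frac{2901568062686}{1614974049}$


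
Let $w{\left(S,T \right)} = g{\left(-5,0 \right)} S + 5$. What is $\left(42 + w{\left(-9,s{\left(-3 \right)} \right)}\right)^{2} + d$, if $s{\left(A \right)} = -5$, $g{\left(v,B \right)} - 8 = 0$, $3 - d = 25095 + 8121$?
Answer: $-32588$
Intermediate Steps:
$d = -33213$ ($d = 3 - \left(25095 + 8121\right) = 3 - 33216 = -33213$)
$g{\left(v,B \right)} = 8$ ($g{\left(v,B \right)} = 8 + 0 = 8$)
$w{\left(S,T \right)} = 5 + 8 S$ ($w{\left(S,T \right)} = 8 S + 5 = 5 + 8 S$)
$\left(42 + w{\left(-9,s{\left(-3 \right)} \right)}\right)^{2} + d = \left(42 + \left(5 + 8 \left(-9\right)\right)\right)^{2} - 33213 = \left(42 + \left(5 - 72\right)\right)^{2} - 33213 = \left(42 - 67\right)^{2} - 33213 = \left(-25\right)^{2} - 33213 = 625 - 33213 = -32588$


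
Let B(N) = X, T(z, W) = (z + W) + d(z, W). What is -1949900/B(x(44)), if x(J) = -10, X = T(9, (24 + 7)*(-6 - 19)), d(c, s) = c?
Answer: 1949900/757 ≈ 2575.8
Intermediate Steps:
T(z, W) = W + 2*z (T(z, W) = (z + W) + z = (W + z) + z = W + 2*z)
X = -757 (X = (24 + 7)*(-6 - 19) + 2*9 = 31*(-25) + 18 = -775 + 18 = -757)
B(N) = -757
-1949900/B(x(44)) = -1949900/(-757) = -1949900*(-1/757) = 1949900/757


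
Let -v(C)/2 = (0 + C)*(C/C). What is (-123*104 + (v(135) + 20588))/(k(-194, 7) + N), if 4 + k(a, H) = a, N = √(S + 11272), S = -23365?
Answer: -496716/17099 - 7526*I*√12093/51297 ≈ -29.049 - 16.134*I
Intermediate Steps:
N = I*√12093 (N = √(-23365 + 11272) = √(-12093) = I*√12093 ≈ 109.97*I)
k(a, H) = -4 + a
v(C) = -2*C (v(C) = -2*(0 + C)*C/C = -2*C)
(-123*104 + (v(135) + 20588))/(k(-194, 7) + N) = (-123*104 + (-2*135 + 20588))/((-4 - 194) + I*√12093) = (-12792 + (-270 + 20588))/(-198 + I*√12093) = (-12792 + 20318)/(-198 + I*√12093) = 7526/(-198 + I*√12093)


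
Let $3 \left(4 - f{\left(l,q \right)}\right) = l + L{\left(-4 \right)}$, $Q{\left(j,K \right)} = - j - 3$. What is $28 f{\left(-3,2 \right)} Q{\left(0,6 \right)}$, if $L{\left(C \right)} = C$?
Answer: $-532$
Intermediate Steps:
$Q{\left(j,K \right)} = -3 - j$
$f{\left(l,q \right)} = \frac{16}{3} - \frac{l}{3}$ ($f{\left(l,q \right)} = 4 - \frac{l - 4}{3} = 4 - \frac{-4 + l}{3} = 4 - \left(- \frac{4}{3} + \frac{l}{3}\right) = \frac{16}{3} - \frac{l}{3}$)
$28 f{\left(-3,2 \right)} Q{\left(0,6 \right)} = 28 \left(\frac{16}{3} - -1\right) \left(-3 - 0\right) = 28 \left(\frac{16}{3} + 1\right) \left(-3 + 0\right) = 28 \cdot \frac{19}{3} \left(-3\right) = \frac{532}{3} \left(-3\right) = -532$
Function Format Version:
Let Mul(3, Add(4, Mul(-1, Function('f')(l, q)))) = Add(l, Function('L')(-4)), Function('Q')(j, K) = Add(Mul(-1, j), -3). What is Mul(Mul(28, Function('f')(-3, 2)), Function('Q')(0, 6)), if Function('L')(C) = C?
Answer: -532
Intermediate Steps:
Function('Q')(j, K) = Add(-3, Mul(-1, j))
Function('f')(l, q) = Add(Rational(16, 3), Mul(Rational(-1, 3), l)) (Function('f')(l, q) = Add(4, Mul(Rational(-1, 3), Add(l, -4))) = Add(4, Mul(Rational(-1, 3), Add(-4, l))) = Add(4, Add(Rational(4, 3), Mul(Rational(-1, 3), l))) = Add(Rational(16, 3), Mul(Rational(-1, 3), l)))
Mul(Mul(28, Function('f')(-3, 2)), Function('Q')(0, 6)) = Mul(Mul(28, Add(Rational(16, 3), Mul(Rational(-1, 3), -3))), Add(-3, Mul(-1, 0))) = Mul(Mul(28, Add(Rational(16, 3), 1)), Add(-3, 0)) = Mul(Mul(28, Rational(19, 3)), -3) = Mul(Rational(532, 3), -3) = -532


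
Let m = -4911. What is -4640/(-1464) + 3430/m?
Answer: 740230/299571 ≈ 2.4710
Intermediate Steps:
-4640/(-1464) + 3430/m = -4640/(-1464) + 3430/(-4911) = -4640*(-1/1464) + 3430*(-1/4911) = 580/183 - 3430/4911 = 740230/299571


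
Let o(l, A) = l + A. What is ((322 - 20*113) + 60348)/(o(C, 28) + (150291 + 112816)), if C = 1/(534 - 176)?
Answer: 6970260/31400777 ≈ 0.22198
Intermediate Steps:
C = 1/358 ≈ 0.0027933
o(l, A) = A + l
((322 - 20*113) + 60348)/(o(C, 28) + (150291 + 112816)) = ((322 - 20*113) + 60348)/((28 + 1/358) + (150291 + 112816)) = ((322 - 2260) + 60348)/(10025/358 + 263107) = (-1938 + 60348)/(94202331/358) = 58410*(358/94202331) = 6970260/31400777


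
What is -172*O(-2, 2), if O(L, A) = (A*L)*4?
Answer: 2752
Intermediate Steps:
O(L, A) = 4*A*L
-172*O(-2, 2) = -688*2*(-2) = -172*(-16) = 2752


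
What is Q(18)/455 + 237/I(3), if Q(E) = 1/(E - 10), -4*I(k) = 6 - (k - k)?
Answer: -575119/3640 ≈ -158.00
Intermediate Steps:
I(k) = -3/2 (I(k) = -(6 - (k - k))/4 = -(6 - 1*0)/4 = -(6 + 0)/4 = -1/4*6 = -3/2)
Q(E) = 1/(-10 + E)
Q(18)/455 + 237/I(3) = 1/((-10 + 18)*455) + 237/(-3/2) = (1/455)/8 + 237*(-2/3) = (1/8)*(1/455) - 158 = 1/3640 - 158 = -575119/3640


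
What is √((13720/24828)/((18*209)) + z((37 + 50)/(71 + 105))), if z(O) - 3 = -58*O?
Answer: I*√6220848555968178/15567156 ≈ 5.0666*I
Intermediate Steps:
z(O) = 3 - 58*O
√((13720/24828)/((18*209)) + z((37 + 50)/(71 + 105))) = √((13720/24828)/((18*209)) + (3 - 58*(37 + 50)/(71 + 105))) = √((13720*(1/24828))/3762 + (3 - 5046/176)) = √((3430/6207)*(1/3762) + (3 - 5046/176)) = √(1715/11675367 + (3 - 58*87/176)) = √(1715/11675367 + (3 - 2523/88)) = √(1715/11675367 - 2259/88) = √(-2397682103/93402936) = I*√6220848555968178/15567156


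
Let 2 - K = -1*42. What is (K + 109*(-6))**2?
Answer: 372100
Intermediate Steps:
K = 44 (K = 2 - (-1)*42 = 2 - 1*(-42) = 2 + 42 = 44)
(K + 109*(-6))**2 = (44 + 109*(-6))**2 = (44 - 654)**2 = (-610)**2 = 372100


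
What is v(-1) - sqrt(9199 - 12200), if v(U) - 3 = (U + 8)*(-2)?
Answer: -11 - I*sqrt(3001) ≈ -11.0 - 54.781*I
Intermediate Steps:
v(U) = -13 - 2*U (v(U) = 3 + (U + 8)*(-2) = 3 + (8 + U)*(-2) = 3 + (-16 - 2*U) = -13 - 2*U)
v(-1) - sqrt(9199 - 12200) = (-13 - 2*(-1)) - sqrt(9199 - 12200) = (-13 + 2) - sqrt(-3001) = -11 - I*sqrt(3001)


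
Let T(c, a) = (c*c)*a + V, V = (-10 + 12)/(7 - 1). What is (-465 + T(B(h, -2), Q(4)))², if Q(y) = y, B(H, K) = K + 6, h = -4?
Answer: 1444804/9 ≈ 1.6053e+5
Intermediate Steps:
B(H, K) = 6 + K
V = ⅓ (V = 2/6 = 2*(⅙) = ⅓ ≈ 0.33333)
T(c, a) = ⅓ + a*c² (T(c, a) = (c*c)*a + ⅓ = c²*a + ⅓ = a*c² + ⅓ = ⅓ + a*c²)
(-465 + T(B(h, -2), Q(4)))² = (-465 + (⅓ + 4*(6 - 2)²))² = (-465 + (⅓ + 4*4²))² = (-465 + (⅓ + 4*16))² = (-465 + (⅓ + 64))² = (-465 + 193/3)² = (-1202/3)² = 1444804/9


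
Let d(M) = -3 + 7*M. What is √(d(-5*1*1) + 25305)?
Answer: √25267 ≈ 158.96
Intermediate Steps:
√(d(-5*1*1) + 25305) = √((-3 + 7*(-5*1*1)) + 25305) = √((-3 + 7*(-5*1)) + 25305) = √((-3 + 7*(-5)) + 25305) = √((-3 - 35) + 25305) = √(-38 + 25305) = √25267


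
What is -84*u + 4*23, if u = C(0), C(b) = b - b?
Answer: 92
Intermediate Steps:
C(b) = 0
u = 0
-84*u + 4*23 = -84*0 + 4*23 = 0 + 92 = 92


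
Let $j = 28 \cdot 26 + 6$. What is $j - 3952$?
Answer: $-3218$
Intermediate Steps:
$j = 734$ ($j = 728 + 6 = 734$)
$j - 3952 = 734 - 3952 = -3218$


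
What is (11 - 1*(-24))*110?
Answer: 3850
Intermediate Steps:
(11 - 1*(-24))*110 = (11 + 24)*110 = 35*110 = 3850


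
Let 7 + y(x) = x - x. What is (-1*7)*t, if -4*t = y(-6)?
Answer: -49/4 ≈ -12.250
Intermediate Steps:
y(x) = -7 (y(x) = -7 + (x - x) = -7 + 0 = -7)
t = 7/4 (t = -1/4*(-7) = 7/4 ≈ 1.7500)
(-1*7)*t = -1*7*(7/4) = -7*7/4 = -49/4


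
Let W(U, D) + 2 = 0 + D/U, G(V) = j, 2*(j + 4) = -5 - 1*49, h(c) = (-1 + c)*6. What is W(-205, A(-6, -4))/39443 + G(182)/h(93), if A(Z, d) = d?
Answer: -250884377/4463369880 ≈ -0.056210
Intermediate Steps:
h(c) = -6 + 6*c
j = -31 (j = -4 + (-5 - 1*49)/2 = -4 + (-5 - 49)/2 = -4 + (½)*(-54) = -4 - 27 = -31)
G(V) = -31
W(U, D) = -2 + D/U (W(U, D) = -2 + (0 + D/U) = -2 + D/U)
W(-205, A(-6, -4))/39443 + G(182)/h(93) = (-2 - 4/(-205))/39443 - 31/(-6 + 6*93) = (-2 - 4*(-1/205))*(1/39443) - 31/(-6 + 558) = (-2 + 4/205)*(1/39443) - 31/552 = -406/205*1/39443 - 31*1/552 = -406/8085815 - 31/552 = -250884377/4463369880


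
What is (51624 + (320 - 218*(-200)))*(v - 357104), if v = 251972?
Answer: -10044731808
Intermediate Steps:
(51624 + (320 - 218*(-200)))*(v - 357104) = (51624 + (320 - 218*(-200)))*(251972 - 357104) = (51624 + (320 + 43600))*(-105132) = (51624 + 43920)*(-105132) = 95544*(-105132) = -10044731808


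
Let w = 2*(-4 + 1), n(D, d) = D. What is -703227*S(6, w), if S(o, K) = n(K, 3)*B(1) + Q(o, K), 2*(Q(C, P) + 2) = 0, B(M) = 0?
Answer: 1406454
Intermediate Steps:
Q(C, P) = -2 (Q(C, P) = -2 + (½)*0 = -2 + 0 = -2)
w = -6 (w = 2*(-3) = -6)
S(o, K) = -2 (S(o, K) = K*0 - 2 = 0 - 2 = -2)
-703227*S(6, w) = -703227*(-2) = 1406454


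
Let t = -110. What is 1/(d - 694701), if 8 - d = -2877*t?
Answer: -1/1011163 ≈ -9.8896e-7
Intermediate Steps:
d = -316462 (d = 8 - (-2877)*(-110) = 8 - 1*316470 = 8 - 316470 = -316462)
1/(d - 694701) = 1/(-316462 - 694701) = 1/(-1011163) = -1/1011163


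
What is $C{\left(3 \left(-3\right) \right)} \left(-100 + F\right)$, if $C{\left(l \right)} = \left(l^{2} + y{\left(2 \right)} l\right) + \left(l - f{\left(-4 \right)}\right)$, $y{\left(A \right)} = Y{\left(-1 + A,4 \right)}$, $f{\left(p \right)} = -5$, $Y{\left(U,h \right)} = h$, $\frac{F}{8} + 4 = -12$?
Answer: $-9348$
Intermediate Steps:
$F = -128$ ($F = -32 + 8 \left(-12\right) = -32 - 96 = -128$)
$y{\left(A \right)} = 4$
$C{\left(l \right)} = 5 + l^{2} + 5 l$ ($C{\left(l \right)} = \left(l^{2} + 4 l\right) + \left(l - -5\right) = \left(l^{2} + 4 l\right) + \left(l + 5\right) = \left(l^{2} + 4 l\right) + \left(5 + l\right) = 5 + l^{2} + 5 l$)
$C{\left(3 \left(-3\right) \right)} \left(-100 + F\right) = \left(5 + \left(3 \left(-3\right)\right)^{2} + 5 \cdot 3 \left(-3\right)\right) \left(-100 - 128\right) = \left(5 + \left(-9\right)^{2} + 5 \left(-9\right)\right) \left(-228\right) = \left(5 + 81 - 45\right) \left(-228\right) = 41 \left(-228\right) = -9348$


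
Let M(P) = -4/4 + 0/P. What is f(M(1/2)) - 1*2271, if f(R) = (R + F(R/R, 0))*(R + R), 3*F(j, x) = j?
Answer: -6809/3 ≈ -2269.7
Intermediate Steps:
F(j, x) = j/3
M(P) = -1 (M(P) = -4*¼ + 0 = -1 + 0 = -1)
f(R) = 2*R*(⅓ + R) (f(R) = (R + (R/R)/3)*(R + R) = (R + (⅓)*1)*(2*R) = (R + ⅓)*(2*R) = (⅓ + R)*(2*R) = 2*R*(⅓ + R))
f(M(1/2)) - 1*2271 = (⅔)*(-1)*(1 + 3*(-1)) - 1*2271 = (⅔)*(-1)*(1 - 3) - 2271 = (⅔)*(-1)*(-2) - 2271 = 4/3 - 2271 = -6809/3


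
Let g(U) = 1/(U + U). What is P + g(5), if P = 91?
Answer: 911/10 ≈ 91.100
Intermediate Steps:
g(U) = 1/(2*U)
P + g(5) = 91 + (½)/5 = 91 + (½)*(⅕) = 91 + ⅒ = 911/10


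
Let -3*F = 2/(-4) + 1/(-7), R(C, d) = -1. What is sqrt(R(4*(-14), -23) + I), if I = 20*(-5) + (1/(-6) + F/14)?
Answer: I*sqrt(178431)/42 ≈ 10.057*I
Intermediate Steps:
F = 3/14 (F = -(2/(-4) + 1/(-7))/3 = -(2*(-1/4) + 1*(-1/7))/3 = -(-1/2 - 1/7)/3 = -1/3*(-9/14) = 3/14 ≈ 0.21429)
I = -58889/588 (I = 20*(-5) + (1/(-6) + (3/14)/14) = -100 + (1*(-1/6) + (3/14)*(1/14)) = -100 + (-1/6 + 3/196) = -100 - 89/588 = -58889/588 ≈ -100.15)
sqrt(R(4*(-14), -23) + I) = sqrt(-1 - 58889/588) = sqrt(-59477/588) = I*sqrt(178431)/42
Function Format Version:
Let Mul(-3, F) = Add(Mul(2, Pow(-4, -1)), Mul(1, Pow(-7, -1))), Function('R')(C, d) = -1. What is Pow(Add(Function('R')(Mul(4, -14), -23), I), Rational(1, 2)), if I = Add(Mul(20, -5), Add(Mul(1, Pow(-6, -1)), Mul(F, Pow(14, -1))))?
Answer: Mul(Rational(1, 42), I, Pow(178431, Rational(1, 2))) ≈ Mul(10.057, I)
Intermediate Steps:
F = Rational(3, 14) (F = Mul(Rational(-1, 3), Add(Mul(2, Pow(-4, -1)), Mul(1, Pow(-7, -1)))) = Mul(Rational(-1, 3), Add(Mul(2, Rational(-1, 4)), Mul(1, Rational(-1, 7)))) = Mul(Rational(-1, 3), Add(Rational(-1, 2), Rational(-1, 7))) = Mul(Rational(-1, 3), Rational(-9, 14)) = Rational(3, 14) ≈ 0.21429)
I = Rational(-58889, 588) (I = Add(Mul(20, -5), Add(Mul(1, Pow(-6, -1)), Mul(Rational(3, 14), Pow(14, -1)))) = Add(-100, Add(Mul(1, Rational(-1, 6)), Mul(Rational(3, 14), Rational(1, 14)))) = Add(-100, Add(Rational(-1, 6), Rational(3, 196))) = Add(-100, Rational(-89, 588)) = Rational(-58889, 588) ≈ -100.15)
Pow(Add(Function('R')(Mul(4, -14), -23), I), Rational(1, 2)) = Pow(Add(-1, Rational(-58889, 588)), Rational(1, 2)) = Pow(Rational(-59477, 588), Rational(1, 2)) = Mul(Rational(1, 42), I, Pow(178431, Rational(1, 2)))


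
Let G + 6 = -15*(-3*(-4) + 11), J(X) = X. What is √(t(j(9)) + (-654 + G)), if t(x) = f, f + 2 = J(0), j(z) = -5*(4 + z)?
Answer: I*√1007 ≈ 31.733*I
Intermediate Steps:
j(z) = -20 - 5*z
f = -2 (f = -2 + 0 = -2)
G = -351 (G = -6 - 15*(-3*(-4) + 11) = -6 - 15*(12 + 11) = -6 - 15*23 = -6 - 345 = -351)
t(x) = -2
√(t(j(9)) + (-654 + G)) = √(-2 + (-654 - 351)) = √(-2 - 1005) = √(-1007) = I*√1007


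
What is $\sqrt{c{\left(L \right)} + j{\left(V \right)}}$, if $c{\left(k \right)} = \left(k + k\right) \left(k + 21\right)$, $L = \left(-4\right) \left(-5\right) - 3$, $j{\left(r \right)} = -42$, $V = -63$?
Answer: $25 \sqrt{2} \approx 35.355$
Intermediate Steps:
$L = 17$ ($L = 20 - 3 = 17$)
$c{\left(k \right)} = 2 k \left(21 + k\right)$
$\sqrt{c{\left(L \right)} + j{\left(V \right)}} = \sqrt{2 \cdot 17 \left(21 + 17\right) - 42} = \sqrt{2 \cdot 17 \cdot 38 - 42} = \sqrt{1292 - 42} = \sqrt{1250} = 25 \sqrt{2}$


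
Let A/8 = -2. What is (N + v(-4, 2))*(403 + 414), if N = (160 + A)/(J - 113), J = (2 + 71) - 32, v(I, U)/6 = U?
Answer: 8170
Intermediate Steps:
A = -16 (A = 8*(-2) = -16)
v(I, U) = 6*U
J = 41 (J = 73 - 32 = 41)
N = -2 (N = (160 - 16)/(41 - 113) = 144/(-72) = 144*(-1/72) = -2)
(N + v(-4, 2))*(403 + 414) = (-2 + 6*2)*(403 + 414) = (-2 + 12)*817 = 10*817 = 8170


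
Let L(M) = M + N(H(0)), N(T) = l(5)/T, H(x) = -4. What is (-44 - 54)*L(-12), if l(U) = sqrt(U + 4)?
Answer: 2499/2 ≈ 1249.5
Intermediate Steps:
l(U) = sqrt(4 + U)
N(T) = 3/T (N(T) = sqrt(4 + 5)/T = sqrt(9)/T = 3/T)
L(M) = -3/4 + M (L(M) = M + 3/(-4) = M + 3*(-1/4) = M - 3/4 = -3/4 + M)
(-44 - 54)*L(-12) = (-44 - 54)*(-3/4 - 12) = -98*(-51/4) = 2499/2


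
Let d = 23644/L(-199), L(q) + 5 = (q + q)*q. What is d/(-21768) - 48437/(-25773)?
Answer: 6958571290045/3702635725734 ≈ 1.8794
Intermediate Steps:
L(q) = -5 + 2*q² (L(q) = -5 + (q + q)*q = -5 + (2*q)*q = -5 + 2*q²)
d = 23644/79197 (d = 23644/(-5 + 2*(-199)²) = 23644/(-5 + 2*39601) = 23644/(-5 + 79202) = 23644/79197 ≈ 0.29855)
d/(-21768) - 48437/(-25773) = (23644/79197)/(-21768) - 48437/(-25773) = (23644/79197)*(-1/21768) - 48437*(-1/25773) = -5911/430990074 + 48437/25773 = 6958571290045/3702635725734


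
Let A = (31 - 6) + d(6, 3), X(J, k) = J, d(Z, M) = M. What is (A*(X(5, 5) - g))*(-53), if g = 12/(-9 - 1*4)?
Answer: -114268/13 ≈ -8789.8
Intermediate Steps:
A = 28 (A = (31 - 6) + 3 = 25 + 3 = 28)
g = -12/13 (g = 12/(-9 - 4) = 12/(-13) = 12*(-1/13) = -12/13 ≈ -0.92308)
(A*(X(5, 5) - g))*(-53) = (28*(5 - 1*(-12/13)))*(-53) = (28*(5 + 12/13))*(-53) = (28*(77/13))*(-53) = (2156/13)*(-53) = -114268/13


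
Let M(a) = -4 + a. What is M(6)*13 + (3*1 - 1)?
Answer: 28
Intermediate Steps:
M(6)*13 + (3*1 - 1) = (-4 + 6)*13 + (3*1 - 1) = 2*13 + (3 - 1) = 26 + 2 = 28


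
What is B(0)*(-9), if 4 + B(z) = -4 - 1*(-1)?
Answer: 63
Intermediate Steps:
B(z) = -7 (B(z) = -4 + (-4 - 1*(-1)) = -4 + (-4 + 1) = -4 - 3 = -7)
B(0)*(-9) = -7*(-9) = 63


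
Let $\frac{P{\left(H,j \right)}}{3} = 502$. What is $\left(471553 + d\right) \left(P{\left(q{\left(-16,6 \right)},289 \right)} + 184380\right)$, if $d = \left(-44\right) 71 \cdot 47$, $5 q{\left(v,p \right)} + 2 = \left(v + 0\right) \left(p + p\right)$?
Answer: $60361831350$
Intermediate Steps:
$q{\left(v,p \right)} = - \frac{2}{5} + \frac{2 p v}{5}$ ($q{\left(v,p \right)} = - \frac{2}{5} + \frac{\left(v + 0\right) \left(p + p\right)}{5} = - \frac{2}{5} + \frac{v 2 p}{5} = - \frac{2}{5} + \frac{2 p v}{5}$)
$P{\left(H,j \right)} = 1506$ ($P{\left(H,j \right)} = 3 \cdot 502 = 1506$)
$d = -146828$ ($d = \left(-3124\right) 47 = -146828$)
$\left(471553 + d\right) \left(P{\left(q{\left(-16,6 \right)},289 \right)} + 184380\right) = \left(471553 - 146828\right) \left(1506 + 184380\right) = 324725 \cdot 185886 = 60361831350$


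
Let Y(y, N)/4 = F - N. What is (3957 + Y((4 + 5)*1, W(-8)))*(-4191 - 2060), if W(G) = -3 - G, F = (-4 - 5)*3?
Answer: -23935079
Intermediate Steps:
F = -27 (F = -9*3 = -27)
Y(y, N) = -108 - 4*N (Y(y, N) = 4*(-27 - N) = -108 - 4*N)
(3957 + Y((4 + 5)*1, W(-8)))*(-4191 - 2060) = (3957 + (-108 - 4*(-3 - 1*(-8))))*(-4191 - 2060) = (3957 + (-108 - 4*(-3 + 8)))*(-6251) = (3957 + (-108 - 4*5))*(-6251) = (3957 + (-108 - 20))*(-6251) = (3957 - 128)*(-6251) = 3829*(-6251) = -23935079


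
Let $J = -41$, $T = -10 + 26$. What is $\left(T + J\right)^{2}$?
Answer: $625$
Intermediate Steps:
$T = 16$
$\left(T + J\right)^{2} = \left(16 - 41\right)^{2} = \left(-25\right)^{2} = 625$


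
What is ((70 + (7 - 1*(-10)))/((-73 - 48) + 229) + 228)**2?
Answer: 67848169/1296 ≈ 52352.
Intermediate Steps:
((70 + (7 - 1*(-10)))/((-73 - 48) + 229) + 228)**2 = ((70 + (7 + 10))/(-121 + 229) + 228)**2 = ((70 + 17)/108 + 228)**2 = (87*(1/108) + 228)**2 = (29/36 + 228)**2 = (8237/36)**2 = 67848169/1296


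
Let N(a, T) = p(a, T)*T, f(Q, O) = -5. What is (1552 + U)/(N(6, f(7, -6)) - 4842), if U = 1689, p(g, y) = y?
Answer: -3241/4817 ≈ -0.67283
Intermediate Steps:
N(a, T) = T² (N(a, T) = T*T = T²)
(1552 + U)/(N(6, f(7, -6)) - 4842) = (1552 + 1689)/((-5)² - 4842) = 3241/(25 - 4842) = 3241/(-4817) = 3241*(-1/4817) = -3241/4817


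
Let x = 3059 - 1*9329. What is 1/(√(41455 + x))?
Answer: √35185/35185 ≈ 0.0053312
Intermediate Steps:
x = -6270 (x = 3059 - 9329 = -6270)
1/(√(41455 + x)) = 1/(√(41455 - 6270)) = 1/(√35185) = √35185/35185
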